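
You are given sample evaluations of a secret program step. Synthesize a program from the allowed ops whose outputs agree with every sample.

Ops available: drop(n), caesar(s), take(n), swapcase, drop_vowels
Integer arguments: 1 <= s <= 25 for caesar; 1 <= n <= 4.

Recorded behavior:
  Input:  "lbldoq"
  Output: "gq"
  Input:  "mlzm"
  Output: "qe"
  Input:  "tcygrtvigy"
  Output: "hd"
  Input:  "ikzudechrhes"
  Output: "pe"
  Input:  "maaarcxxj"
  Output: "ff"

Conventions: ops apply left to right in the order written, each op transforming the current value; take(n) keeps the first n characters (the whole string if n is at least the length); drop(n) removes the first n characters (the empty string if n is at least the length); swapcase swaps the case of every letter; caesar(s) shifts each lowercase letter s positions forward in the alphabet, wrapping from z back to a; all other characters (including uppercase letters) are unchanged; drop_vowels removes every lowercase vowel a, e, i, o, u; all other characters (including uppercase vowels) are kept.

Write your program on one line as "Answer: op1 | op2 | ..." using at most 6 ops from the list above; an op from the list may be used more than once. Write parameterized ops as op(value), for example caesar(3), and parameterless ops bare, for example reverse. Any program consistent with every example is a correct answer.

swapcase | take(3) | swapcase | caesar(5) | drop(1)

Check, running the answer program on each example:
  "lbldoq" -> "LBLDOQ" -> "LBL" -> "lbl" -> "qgq" -> "gq"
  "mlzm" -> "MLZM" -> "MLZ" -> "mlz" -> "rqe" -> "qe"
  "tcygrtvigy" -> "TCYGRTVIGY" -> "TCY" -> "tcy" -> "yhd" -> "hd"
  "ikzudechrhes" -> "IKZUDECHRHES" -> "IKZ" -> "ikz" -> "npe" -> "pe"
  "maaarcxxj" -> "MAAARCXXJ" -> "MAA" -> "maa" -> "rff" -> "ff"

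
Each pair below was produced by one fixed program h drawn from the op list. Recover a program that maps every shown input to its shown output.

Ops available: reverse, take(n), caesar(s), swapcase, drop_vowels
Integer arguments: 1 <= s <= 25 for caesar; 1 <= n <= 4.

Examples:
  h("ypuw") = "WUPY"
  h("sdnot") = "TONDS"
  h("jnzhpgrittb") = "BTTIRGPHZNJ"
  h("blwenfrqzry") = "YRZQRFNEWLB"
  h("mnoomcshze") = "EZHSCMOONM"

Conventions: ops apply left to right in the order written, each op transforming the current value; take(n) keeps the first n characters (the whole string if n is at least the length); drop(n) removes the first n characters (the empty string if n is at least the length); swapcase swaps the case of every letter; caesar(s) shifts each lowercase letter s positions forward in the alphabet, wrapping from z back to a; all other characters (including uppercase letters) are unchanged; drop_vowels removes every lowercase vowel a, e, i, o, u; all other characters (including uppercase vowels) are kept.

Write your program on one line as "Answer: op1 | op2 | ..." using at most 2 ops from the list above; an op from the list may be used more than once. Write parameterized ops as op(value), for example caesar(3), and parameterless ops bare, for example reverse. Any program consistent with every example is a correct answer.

swapcase | reverse

Check, running the answer program on each example:
  "ypuw" -> "YPUW" -> "WUPY"
  "sdnot" -> "SDNOT" -> "TONDS"
  "jnzhpgrittb" -> "JNZHPGRITTB" -> "BTTIRGPHZNJ"
  "blwenfrqzry" -> "BLWENFRQZRY" -> "YRZQRFNEWLB"
  "mnoomcshze" -> "MNOOMCSHZE" -> "EZHSCMOONM"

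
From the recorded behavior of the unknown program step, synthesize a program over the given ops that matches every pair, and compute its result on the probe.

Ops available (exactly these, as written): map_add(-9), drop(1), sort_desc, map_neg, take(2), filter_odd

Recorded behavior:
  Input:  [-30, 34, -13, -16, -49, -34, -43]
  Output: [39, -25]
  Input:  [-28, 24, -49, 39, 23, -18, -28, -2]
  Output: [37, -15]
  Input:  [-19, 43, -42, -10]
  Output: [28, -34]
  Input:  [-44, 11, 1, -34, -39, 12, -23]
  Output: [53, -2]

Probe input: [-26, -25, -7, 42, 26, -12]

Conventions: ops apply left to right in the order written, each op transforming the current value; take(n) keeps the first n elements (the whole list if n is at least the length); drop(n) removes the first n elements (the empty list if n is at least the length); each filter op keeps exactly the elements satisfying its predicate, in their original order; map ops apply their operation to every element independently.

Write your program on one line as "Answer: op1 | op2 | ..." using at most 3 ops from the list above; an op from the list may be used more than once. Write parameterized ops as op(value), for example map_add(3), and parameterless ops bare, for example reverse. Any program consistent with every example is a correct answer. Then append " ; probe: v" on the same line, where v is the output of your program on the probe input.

take(2) | map_add(-9) | map_neg ; probe: [35, 34]

Check, running the answer program on each example:
  [-30, 34, -13, -16, -49, -34, -43] -> [-30, 34] -> [-39, 25] -> [39, -25]
  [-28, 24, -49, 39, 23, -18, -28, -2] -> [-28, 24] -> [-37, 15] -> [37, -15]
  [-19, 43, -42, -10] -> [-19, 43] -> [-28, 34] -> [28, -34]
  [-44, 11, 1, -34, -39, 12, -23] -> [-44, 11] -> [-53, 2] -> [53, -2]
  probe: [-26, -25, -7, 42, 26, -12] -> [-26, -25] -> [-35, -34] -> [35, 34]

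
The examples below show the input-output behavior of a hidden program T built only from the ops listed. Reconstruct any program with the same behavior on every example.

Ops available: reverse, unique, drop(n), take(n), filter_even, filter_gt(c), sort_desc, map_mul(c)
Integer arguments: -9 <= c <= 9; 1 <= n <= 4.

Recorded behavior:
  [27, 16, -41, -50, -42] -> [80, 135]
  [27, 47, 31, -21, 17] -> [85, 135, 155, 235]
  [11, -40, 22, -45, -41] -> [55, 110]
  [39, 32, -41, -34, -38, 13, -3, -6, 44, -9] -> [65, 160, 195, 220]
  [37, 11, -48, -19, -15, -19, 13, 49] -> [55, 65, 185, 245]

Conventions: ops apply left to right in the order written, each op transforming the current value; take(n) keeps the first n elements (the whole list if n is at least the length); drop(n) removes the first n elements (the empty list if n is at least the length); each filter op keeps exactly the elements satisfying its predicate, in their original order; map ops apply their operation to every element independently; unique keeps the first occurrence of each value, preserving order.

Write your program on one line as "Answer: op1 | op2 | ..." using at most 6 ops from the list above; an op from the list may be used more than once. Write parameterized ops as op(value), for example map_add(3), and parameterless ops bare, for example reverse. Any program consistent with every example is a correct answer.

sort_desc | unique | map_mul(5) | reverse | filter_gt(6)

Check, running the answer program on each example:
  [27, 16, -41, -50, -42] -> [27, 16, -41, -42, -50] -> [27, 16, -41, -42, -50] -> [135, 80, -205, -210, -250] -> [-250, -210, -205, 80, 135] -> [80, 135]
  [27, 47, 31, -21, 17] -> [47, 31, 27, 17, -21] -> [47, 31, 27, 17, -21] -> [235, 155, 135, 85, -105] -> [-105, 85, 135, 155, 235] -> [85, 135, 155, 235]
  [11, -40, 22, -45, -41] -> [22, 11, -40, -41, -45] -> [22, 11, -40, -41, -45] -> [110, 55, -200, -205, -225] -> [-225, -205, -200, 55, 110] -> [55, 110]
  [39, 32, -41, -34, -38, 13, -3, -6, 44, -9] -> [44, 39, 32, 13, -3, -6, -9, -34, -38, -41] -> [44, 39, 32, 13, -3, -6, -9, -34, -38, -41] -> [220, 195, 160, 65, -15, -30, -45, -170, -190, -205] -> [-205, -190, -170, -45, -30, -15, 65, 160, 195, 220] -> [65, 160, 195, 220]
  [37, 11, -48, -19, -15, -19, 13, 49] -> [49, 37, 13, 11, -15, -19, -19, -48] -> [49, 37, 13, 11, -15, -19, -48] -> [245, 185, 65, 55, -75, -95, -240] -> [-240, -95, -75, 55, 65, 185, 245] -> [55, 65, 185, 245]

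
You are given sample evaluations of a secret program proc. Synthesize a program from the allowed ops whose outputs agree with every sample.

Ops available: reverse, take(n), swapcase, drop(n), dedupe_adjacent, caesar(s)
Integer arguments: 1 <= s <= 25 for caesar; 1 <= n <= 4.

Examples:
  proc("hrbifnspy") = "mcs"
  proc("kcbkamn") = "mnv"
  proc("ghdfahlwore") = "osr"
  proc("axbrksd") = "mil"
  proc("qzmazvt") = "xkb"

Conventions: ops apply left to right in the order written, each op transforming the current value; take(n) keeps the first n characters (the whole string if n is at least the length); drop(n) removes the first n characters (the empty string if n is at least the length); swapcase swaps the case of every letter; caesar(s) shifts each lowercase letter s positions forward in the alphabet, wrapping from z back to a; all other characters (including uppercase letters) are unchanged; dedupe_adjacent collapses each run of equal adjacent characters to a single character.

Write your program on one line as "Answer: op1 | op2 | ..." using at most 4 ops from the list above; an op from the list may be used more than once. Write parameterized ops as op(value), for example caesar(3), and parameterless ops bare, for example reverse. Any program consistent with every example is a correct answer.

take(3) | reverse | caesar(11)

Check, running the answer program on each example:
  "hrbifnspy" -> "hrb" -> "brh" -> "mcs"
  "kcbkamn" -> "kcb" -> "bck" -> "mnv"
  "ghdfahlwore" -> "ghd" -> "dhg" -> "osr"
  "axbrksd" -> "axb" -> "bxa" -> "mil"
  "qzmazvt" -> "qzm" -> "mzq" -> "xkb"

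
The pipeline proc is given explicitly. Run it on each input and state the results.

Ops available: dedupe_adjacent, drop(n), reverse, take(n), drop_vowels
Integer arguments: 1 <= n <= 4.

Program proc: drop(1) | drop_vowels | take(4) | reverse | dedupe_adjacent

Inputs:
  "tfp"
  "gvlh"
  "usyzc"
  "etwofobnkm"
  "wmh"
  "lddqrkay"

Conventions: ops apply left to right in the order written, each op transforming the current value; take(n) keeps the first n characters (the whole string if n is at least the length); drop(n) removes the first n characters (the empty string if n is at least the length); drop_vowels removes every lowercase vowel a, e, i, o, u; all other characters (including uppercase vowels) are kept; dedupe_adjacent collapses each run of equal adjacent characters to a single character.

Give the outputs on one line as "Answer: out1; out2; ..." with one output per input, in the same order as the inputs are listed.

"pf"; "hlv"; "czys"; "bfwt"; "hm"; "rqd"

Execution, op by op:
  "tfp" -> "fp" -> "fp" -> "fp" -> "pf" -> "pf"
  "gvlh" -> "vlh" -> "vlh" -> "vlh" -> "hlv" -> "hlv"
  "usyzc" -> "syzc" -> "syzc" -> "syzc" -> "czys" -> "czys"
  "etwofobnkm" -> "twofobnkm" -> "twfbnkm" -> "twfb" -> "bfwt" -> "bfwt"
  "wmh" -> "mh" -> "mh" -> "mh" -> "hm" -> "hm"
  "lddqrkay" -> "ddqrkay" -> "ddqrky" -> "ddqr" -> "rqdd" -> "rqd"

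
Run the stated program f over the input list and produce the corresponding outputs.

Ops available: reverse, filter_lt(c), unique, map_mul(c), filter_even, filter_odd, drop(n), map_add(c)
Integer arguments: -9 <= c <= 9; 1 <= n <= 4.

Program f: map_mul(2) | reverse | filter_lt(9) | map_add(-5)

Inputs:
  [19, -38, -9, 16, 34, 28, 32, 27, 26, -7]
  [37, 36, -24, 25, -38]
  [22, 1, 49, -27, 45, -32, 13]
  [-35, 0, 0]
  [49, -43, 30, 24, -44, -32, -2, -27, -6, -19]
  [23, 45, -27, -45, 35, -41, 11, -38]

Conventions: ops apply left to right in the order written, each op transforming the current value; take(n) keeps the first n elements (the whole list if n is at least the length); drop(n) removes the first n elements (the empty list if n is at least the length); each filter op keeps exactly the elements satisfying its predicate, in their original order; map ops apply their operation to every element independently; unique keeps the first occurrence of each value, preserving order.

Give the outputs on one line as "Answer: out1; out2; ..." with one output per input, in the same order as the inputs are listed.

[-19, -23, -81]; [-81, -53]; [-69, -59, -3]; [-5, -5, -75]; [-43, -17, -59, -9, -69, -93, -91]; [-81, -87, -95, -59]

Execution, op by op:
  [19, -38, -9, 16, 34, 28, 32, 27, 26, -7] -> [38, -76, -18, 32, 68, 56, 64, 54, 52, -14] -> [-14, 52, 54, 64, 56, 68, 32, -18, -76, 38] -> [-14, -18, -76] -> [-19, -23, -81]
  [37, 36, -24, 25, -38] -> [74, 72, -48, 50, -76] -> [-76, 50, -48, 72, 74] -> [-76, -48] -> [-81, -53]
  [22, 1, 49, -27, 45, -32, 13] -> [44, 2, 98, -54, 90, -64, 26] -> [26, -64, 90, -54, 98, 2, 44] -> [-64, -54, 2] -> [-69, -59, -3]
  [-35, 0, 0] -> [-70, 0, 0] -> [0, 0, -70] -> [0, 0, -70] -> [-5, -5, -75]
  [49, -43, 30, 24, -44, -32, -2, -27, -6, -19] -> [98, -86, 60, 48, -88, -64, -4, -54, -12, -38] -> [-38, -12, -54, -4, -64, -88, 48, 60, -86, 98] -> [-38, -12, -54, -4, -64, -88, -86] -> [-43, -17, -59, -9, -69, -93, -91]
  [23, 45, -27, -45, 35, -41, 11, -38] -> [46, 90, -54, -90, 70, -82, 22, -76] -> [-76, 22, -82, 70, -90, -54, 90, 46] -> [-76, -82, -90, -54] -> [-81, -87, -95, -59]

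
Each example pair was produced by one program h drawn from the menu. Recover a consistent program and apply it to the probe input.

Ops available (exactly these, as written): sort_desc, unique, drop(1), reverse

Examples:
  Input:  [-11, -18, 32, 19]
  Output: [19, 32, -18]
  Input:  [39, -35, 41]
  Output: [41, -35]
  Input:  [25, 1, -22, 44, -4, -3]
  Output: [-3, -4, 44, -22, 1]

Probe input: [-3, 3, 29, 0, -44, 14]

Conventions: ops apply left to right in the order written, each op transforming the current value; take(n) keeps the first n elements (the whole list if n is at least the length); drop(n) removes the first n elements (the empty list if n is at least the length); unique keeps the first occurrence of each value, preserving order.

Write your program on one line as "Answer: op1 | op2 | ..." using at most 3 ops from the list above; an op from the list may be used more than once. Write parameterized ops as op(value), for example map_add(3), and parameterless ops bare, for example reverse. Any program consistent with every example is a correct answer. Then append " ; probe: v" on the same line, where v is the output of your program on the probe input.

drop(1) | reverse ; probe: [14, -44, 0, 29, 3]

Check, running the answer program on each example:
  [-11, -18, 32, 19] -> [-18, 32, 19] -> [19, 32, -18]
  [39, -35, 41] -> [-35, 41] -> [41, -35]
  [25, 1, -22, 44, -4, -3] -> [1, -22, 44, -4, -3] -> [-3, -4, 44, -22, 1]
  probe: [-3, 3, 29, 0, -44, 14] -> [3, 29, 0, -44, 14] -> [14, -44, 0, 29, 3]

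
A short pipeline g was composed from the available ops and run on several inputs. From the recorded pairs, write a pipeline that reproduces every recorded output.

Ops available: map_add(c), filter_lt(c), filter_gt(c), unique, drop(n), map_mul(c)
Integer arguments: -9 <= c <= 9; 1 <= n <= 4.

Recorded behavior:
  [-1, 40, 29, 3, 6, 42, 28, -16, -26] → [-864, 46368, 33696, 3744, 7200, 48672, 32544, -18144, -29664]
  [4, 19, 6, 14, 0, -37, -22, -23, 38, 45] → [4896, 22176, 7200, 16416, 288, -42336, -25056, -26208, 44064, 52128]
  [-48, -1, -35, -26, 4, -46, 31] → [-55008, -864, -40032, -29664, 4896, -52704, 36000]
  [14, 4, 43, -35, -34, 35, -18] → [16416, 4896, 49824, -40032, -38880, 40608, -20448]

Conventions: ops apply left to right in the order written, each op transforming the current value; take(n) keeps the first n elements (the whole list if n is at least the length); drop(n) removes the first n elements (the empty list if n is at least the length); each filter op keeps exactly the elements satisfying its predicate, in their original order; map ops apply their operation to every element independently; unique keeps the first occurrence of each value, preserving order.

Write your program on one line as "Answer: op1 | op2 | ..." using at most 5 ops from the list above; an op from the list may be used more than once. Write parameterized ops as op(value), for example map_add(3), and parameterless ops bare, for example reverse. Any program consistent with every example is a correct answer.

map_mul(-8) | map_mul(-2) | map_add(4) | map_mul(-9) | map_mul(-8)

Check, running the answer program on each example:
  [-1, 40, 29, 3, 6, 42, 28, -16, -26] -> [8, -320, -232, -24, -48, -336, -224, 128, 208] -> [-16, 640, 464, 48, 96, 672, 448, -256, -416] -> [-12, 644, 468, 52, 100, 676, 452, -252, -412] -> [108, -5796, -4212, -468, -900, -6084, -4068, 2268, 3708] -> [-864, 46368, 33696, 3744, 7200, 48672, 32544, -18144, -29664]
  [4, 19, 6, 14, 0, -37, -22, -23, 38, 45] -> [-32, -152, -48, -112, 0, 296, 176, 184, -304, -360] -> [64, 304, 96, 224, 0, -592, -352, -368, 608, 720] -> [68, 308, 100, 228, 4, -588, -348, -364, 612, 724] -> [-612, -2772, -900, -2052, -36, 5292, 3132, 3276, -5508, -6516] -> [4896, 22176, 7200, 16416, 288, -42336, -25056, -26208, 44064, 52128]
  [-48, -1, -35, -26, 4, -46, 31] -> [384, 8, 280, 208, -32, 368, -248] -> [-768, -16, -560, -416, 64, -736, 496] -> [-764, -12, -556, -412, 68, -732, 500] -> [6876, 108, 5004, 3708, -612, 6588, -4500] -> [-55008, -864, -40032, -29664, 4896, -52704, 36000]
  [14, 4, 43, -35, -34, 35, -18] -> [-112, -32, -344, 280, 272, -280, 144] -> [224, 64, 688, -560, -544, 560, -288] -> [228, 68, 692, -556, -540, 564, -284] -> [-2052, -612, -6228, 5004, 4860, -5076, 2556] -> [16416, 4896, 49824, -40032, -38880, 40608, -20448]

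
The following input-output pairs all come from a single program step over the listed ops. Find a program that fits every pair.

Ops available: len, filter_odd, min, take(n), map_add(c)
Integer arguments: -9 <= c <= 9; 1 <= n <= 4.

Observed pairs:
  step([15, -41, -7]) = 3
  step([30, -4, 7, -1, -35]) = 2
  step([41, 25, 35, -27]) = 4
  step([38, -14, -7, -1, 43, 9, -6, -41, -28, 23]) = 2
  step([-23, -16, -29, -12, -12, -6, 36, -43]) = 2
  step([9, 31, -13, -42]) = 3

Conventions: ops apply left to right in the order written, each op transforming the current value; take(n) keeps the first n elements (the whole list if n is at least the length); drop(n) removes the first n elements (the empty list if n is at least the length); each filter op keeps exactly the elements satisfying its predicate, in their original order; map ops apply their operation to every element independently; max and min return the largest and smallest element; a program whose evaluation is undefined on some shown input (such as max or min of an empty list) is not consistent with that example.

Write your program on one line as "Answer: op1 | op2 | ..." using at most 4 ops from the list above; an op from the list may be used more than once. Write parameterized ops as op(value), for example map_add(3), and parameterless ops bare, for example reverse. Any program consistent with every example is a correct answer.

take(4) | filter_odd | len

Check, running the answer program on each example:
  [15, -41, -7] -> [15, -41, -7] -> [15, -41, -7] -> 3
  [30, -4, 7, -1, -35] -> [30, -4, 7, -1] -> [7, -1] -> 2
  [41, 25, 35, -27] -> [41, 25, 35, -27] -> [41, 25, 35, -27] -> 4
  [38, -14, -7, -1, 43, 9, -6, -41, -28, 23] -> [38, -14, -7, -1] -> [-7, -1] -> 2
  [-23, -16, -29, -12, -12, -6, 36, -43] -> [-23, -16, -29, -12] -> [-23, -29] -> 2
  [9, 31, -13, -42] -> [9, 31, -13, -42] -> [9, 31, -13] -> 3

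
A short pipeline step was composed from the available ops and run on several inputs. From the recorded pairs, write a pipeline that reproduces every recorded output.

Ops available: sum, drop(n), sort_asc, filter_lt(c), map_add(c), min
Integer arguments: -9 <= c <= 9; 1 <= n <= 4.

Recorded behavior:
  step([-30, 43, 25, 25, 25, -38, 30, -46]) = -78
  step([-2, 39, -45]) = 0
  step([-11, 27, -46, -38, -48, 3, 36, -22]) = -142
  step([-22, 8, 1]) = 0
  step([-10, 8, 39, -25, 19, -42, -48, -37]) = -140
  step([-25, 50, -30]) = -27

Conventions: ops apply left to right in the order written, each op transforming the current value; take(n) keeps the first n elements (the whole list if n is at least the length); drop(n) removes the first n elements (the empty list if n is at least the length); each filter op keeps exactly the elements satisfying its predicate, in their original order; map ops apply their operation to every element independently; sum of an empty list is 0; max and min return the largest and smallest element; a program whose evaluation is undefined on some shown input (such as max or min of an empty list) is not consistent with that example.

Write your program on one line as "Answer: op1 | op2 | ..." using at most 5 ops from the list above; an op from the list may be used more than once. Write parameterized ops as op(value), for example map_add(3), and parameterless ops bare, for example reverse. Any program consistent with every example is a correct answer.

map_add(7) | filter_lt(-2) | map_add(-4) | drop(1) | sum

Check, running the answer program on each example:
  [-30, 43, 25, 25, 25, -38, 30, -46] -> [-23, 50, 32, 32, 32, -31, 37, -39] -> [-23, -31, -39] -> [-27, -35, -43] -> [-35, -43] -> -78
  [-2, 39, -45] -> [5, 46, -38] -> [-38] -> [-42] -> [] -> 0
  [-11, 27, -46, -38, -48, 3, 36, -22] -> [-4, 34, -39, -31, -41, 10, 43, -15] -> [-4, -39, -31, -41, -15] -> [-8, -43, -35, -45, -19] -> [-43, -35, -45, -19] -> -142
  [-22, 8, 1] -> [-15, 15, 8] -> [-15] -> [-19] -> [] -> 0
  [-10, 8, 39, -25, 19, -42, -48, -37] -> [-3, 15, 46, -18, 26, -35, -41, -30] -> [-3, -18, -35, -41, -30] -> [-7, -22, -39, -45, -34] -> [-22, -39, -45, -34] -> -140
  [-25, 50, -30] -> [-18, 57, -23] -> [-18, -23] -> [-22, -27] -> [-27] -> -27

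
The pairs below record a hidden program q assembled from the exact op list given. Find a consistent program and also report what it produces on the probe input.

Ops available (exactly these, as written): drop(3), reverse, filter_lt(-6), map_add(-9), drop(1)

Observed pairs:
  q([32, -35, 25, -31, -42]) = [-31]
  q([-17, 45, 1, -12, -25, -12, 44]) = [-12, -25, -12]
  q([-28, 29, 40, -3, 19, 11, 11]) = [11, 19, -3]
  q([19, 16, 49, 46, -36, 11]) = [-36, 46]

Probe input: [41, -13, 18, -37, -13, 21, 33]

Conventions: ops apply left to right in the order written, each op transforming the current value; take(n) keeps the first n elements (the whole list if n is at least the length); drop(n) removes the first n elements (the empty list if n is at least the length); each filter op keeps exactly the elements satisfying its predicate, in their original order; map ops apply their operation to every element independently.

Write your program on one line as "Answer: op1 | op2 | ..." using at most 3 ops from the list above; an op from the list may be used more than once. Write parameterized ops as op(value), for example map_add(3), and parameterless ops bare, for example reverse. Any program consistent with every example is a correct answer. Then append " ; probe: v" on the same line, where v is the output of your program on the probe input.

drop(3) | reverse | drop(1) ; probe: [21, -13, -37]

Check, running the answer program on each example:
  [32, -35, 25, -31, -42] -> [-31, -42] -> [-42, -31] -> [-31]
  [-17, 45, 1, -12, -25, -12, 44] -> [-12, -25, -12, 44] -> [44, -12, -25, -12] -> [-12, -25, -12]
  [-28, 29, 40, -3, 19, 11, 11] -> [-3, 19, 11, 11] -> [11, 11, 19, -3] -> [11, 19, -3]
  [19, 16, 49, 46, -36, 11] -> [46, -36, 11] -> [11, -36, 46] -> [-36, 46]
  probe: [41, -13, 18, -37, -13, 21, 33] -> [-37, -13, 21, 33] -> [33, 21, -13, -37] -> [21, -13, -37]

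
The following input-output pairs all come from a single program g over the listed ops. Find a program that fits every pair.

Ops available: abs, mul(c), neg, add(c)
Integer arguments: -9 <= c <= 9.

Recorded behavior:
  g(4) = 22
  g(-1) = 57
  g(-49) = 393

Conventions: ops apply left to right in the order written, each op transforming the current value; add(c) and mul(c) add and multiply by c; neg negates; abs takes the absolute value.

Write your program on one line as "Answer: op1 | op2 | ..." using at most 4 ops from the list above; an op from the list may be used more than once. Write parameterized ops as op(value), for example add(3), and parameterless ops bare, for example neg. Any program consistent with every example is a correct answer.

add(-6) | mul(7) | add(-8) | neg

Check, running the answer program on each example:
  4 -> -2 -> -14 -> -22 -> 22
  -1 -> -7 -> -49 -> -57 -> 57
  -49 -> -55 -> -385 -> -393 -> 393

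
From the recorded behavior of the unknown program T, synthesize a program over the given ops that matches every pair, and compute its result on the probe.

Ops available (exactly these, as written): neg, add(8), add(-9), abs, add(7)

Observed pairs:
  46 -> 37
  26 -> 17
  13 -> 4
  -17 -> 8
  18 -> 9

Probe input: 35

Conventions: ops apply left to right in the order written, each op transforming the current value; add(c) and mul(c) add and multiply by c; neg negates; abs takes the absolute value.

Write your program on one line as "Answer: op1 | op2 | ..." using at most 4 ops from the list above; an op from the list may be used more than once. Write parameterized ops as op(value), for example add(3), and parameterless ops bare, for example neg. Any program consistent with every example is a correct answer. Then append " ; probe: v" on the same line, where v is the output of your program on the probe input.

neg | abs | add(-9) ; probe: 26

Check, running the answer program on each example:
  46 -> -46 -> 46 -> 37
  26 -> -26 -> 26 -> 17
  13 -> -13 -> 13 -> 4
  -17 -> 17 -> 17 -> 8
  18 -> -18 -> 18 -> 9
  probe: 35 -> -35 -> 35 -> 26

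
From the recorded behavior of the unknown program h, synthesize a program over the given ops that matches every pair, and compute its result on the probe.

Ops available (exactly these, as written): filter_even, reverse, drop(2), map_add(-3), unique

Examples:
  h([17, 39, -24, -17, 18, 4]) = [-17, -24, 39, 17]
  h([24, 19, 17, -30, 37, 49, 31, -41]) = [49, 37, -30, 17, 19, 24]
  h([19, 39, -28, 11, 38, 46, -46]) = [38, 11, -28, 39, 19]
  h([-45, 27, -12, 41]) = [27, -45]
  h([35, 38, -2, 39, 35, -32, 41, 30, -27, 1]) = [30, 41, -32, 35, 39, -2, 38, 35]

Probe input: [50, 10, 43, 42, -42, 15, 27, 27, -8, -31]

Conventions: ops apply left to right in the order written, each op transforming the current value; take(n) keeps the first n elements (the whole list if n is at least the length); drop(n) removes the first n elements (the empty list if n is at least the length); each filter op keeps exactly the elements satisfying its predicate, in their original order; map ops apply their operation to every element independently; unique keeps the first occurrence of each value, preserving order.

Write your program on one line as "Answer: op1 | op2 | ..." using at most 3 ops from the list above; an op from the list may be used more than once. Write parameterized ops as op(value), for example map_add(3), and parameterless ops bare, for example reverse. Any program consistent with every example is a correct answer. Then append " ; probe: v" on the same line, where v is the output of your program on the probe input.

reverse | drop(2) ; probe: [27, 27, 15, -42, 42, 43, 10, 50]

Check, running the answer program on each example:
  [17, 39, -24, -17, 18, 4] -> [4, 18, -17, -24, 39, 17] -> [-17, -24, 39, 17]
  [24, 19, 17, -30, 37, 49, 31, -41] -> [-41, 31, 49, 37, -30, 17, 19, 24] -> [49, 37, -30, 17, 19, 24]
  [19, 39, -28, 11, 38, 46, -46] -> [-46, 46, 38, 11, -28, 39, 19] -> [38, 11, -28, 39, 19]
  [-45, 27, -12, 41] -> [41, -12, 27, -45] -> [27, -45]
  [35, 38, -2, 39, 35, -32, 41, 30, -27, 1] -> [1, -27, 30, 41, -32, 35, 39, -2, 38, 35] -> [30, 41, -32, 35, 39, -2, 38, 35]
  probe: [50, 10, 43, 42, -42, 15, 27, 27, -8, -31] -> [-31, -8, 27, 27, 15, -42, 42, 43, 10, 50] -> [27, 27, 15, -42, 42, 43, 10, 50]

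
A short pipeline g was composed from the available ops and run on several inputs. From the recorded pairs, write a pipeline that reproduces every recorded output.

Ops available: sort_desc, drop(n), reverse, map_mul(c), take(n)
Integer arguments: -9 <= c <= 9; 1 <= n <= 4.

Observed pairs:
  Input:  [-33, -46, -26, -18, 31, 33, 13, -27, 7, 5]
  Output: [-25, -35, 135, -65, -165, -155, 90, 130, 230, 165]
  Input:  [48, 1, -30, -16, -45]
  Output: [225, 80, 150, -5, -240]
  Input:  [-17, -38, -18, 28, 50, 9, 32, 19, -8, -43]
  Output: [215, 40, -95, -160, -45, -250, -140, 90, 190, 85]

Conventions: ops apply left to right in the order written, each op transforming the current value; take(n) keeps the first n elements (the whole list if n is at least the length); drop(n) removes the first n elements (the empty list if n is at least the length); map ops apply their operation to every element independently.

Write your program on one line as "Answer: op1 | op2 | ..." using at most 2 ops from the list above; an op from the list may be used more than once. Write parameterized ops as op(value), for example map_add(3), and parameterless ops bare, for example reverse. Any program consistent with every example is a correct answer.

reverse | map_mul(-5)

Check, running the answer program on each example:
  [-33, -46, -26, -18, 31, 33, 13, -27, 7, 5] -> [5, 7, -27, 13, 33, 31, -18, -26, -46, -33] -> [-25, -35, 135, -65, -165, -155, 90, 130, 230, 165]
  [48, 1, -30, -16, -45] -> [-45, -16, -30, 1, 48] -> [225, 80, 150, -5, -240]
  [-17, -38, -18, 28, 50, 9, 32, 19, -8, -43] -> [-43, -8, 19, 32, 9, 50, 28, -18, -38, -17] -> [215, 40, -95, -160, -45, -250, -140, 90, 190, 85]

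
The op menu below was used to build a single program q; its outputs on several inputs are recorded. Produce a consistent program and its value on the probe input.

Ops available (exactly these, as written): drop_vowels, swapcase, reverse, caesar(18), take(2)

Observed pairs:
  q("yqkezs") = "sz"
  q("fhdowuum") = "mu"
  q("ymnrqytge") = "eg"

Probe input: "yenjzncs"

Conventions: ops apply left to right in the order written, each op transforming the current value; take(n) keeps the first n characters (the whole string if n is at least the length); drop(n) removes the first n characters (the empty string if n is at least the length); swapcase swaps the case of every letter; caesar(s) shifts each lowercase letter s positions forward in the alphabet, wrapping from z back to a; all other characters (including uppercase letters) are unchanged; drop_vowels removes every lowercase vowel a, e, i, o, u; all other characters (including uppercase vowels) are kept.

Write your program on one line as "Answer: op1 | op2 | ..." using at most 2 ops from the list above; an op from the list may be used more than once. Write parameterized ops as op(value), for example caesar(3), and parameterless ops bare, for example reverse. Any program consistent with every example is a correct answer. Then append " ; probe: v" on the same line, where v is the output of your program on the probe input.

reverse | take(2) ; probe: "sc"

Check, running the answer program on each example:
  "yqkezs" -> "szekqy" -> "sz"
  "fhdowuum" -> "muuwodhf" -> "mu"
  "ymnrqytge" -> "egtyqrnmy" -> "eg"
  probe: "yenjzncs" -> "scnzjney" -> "sc"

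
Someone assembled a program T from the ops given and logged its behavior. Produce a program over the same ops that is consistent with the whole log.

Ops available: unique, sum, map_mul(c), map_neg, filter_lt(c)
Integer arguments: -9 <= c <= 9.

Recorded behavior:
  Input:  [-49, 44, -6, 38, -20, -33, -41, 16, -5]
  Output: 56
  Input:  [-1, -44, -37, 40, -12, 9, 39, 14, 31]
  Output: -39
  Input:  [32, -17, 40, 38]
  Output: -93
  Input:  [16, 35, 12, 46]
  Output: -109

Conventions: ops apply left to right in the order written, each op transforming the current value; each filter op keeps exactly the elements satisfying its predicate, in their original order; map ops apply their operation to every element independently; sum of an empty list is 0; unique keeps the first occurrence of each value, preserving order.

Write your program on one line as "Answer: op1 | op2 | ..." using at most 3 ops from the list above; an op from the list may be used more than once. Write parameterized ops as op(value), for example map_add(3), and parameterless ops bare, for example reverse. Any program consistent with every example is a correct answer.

map_neg | sum

Check, running the answer program on each example:
  [-49, 44, -6, 38, -20, -33, -41, 16, -5] -> [49, -44, 6, -38, 20, 33, 41, -16, 5] -> 56
  [-1, -44, -37, 40, -12, 9, 39, 14, 31] -> [1, 44, 37, -40, 12, -9, -39, -14, -31] -> -39
  [32, -17, 40, 38] -> [-32, 17, -40, -38] -> -93
  [16, 35, 12, 46] -> [-16, -35, -12, -46] -> -109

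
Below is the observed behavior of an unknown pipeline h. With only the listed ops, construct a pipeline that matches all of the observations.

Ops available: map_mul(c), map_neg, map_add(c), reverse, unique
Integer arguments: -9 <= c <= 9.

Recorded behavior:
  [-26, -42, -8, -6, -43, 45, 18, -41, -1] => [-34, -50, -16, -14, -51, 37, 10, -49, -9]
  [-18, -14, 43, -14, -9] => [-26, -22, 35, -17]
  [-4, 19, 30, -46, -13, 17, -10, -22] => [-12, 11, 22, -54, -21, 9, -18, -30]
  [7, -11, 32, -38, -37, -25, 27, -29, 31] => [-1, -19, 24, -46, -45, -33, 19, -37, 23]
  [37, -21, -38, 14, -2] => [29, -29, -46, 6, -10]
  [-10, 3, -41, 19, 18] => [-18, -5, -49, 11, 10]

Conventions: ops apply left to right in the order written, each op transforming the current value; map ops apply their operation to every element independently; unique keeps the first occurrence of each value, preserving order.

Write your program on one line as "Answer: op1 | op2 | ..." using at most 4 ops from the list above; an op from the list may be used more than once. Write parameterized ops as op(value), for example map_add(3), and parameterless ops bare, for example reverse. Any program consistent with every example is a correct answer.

map_add(-4) | unique | map_add(-4)

Check, running the answer program on each example:
  [-26, -42, -8, -6, -43, 45, 18, -41, -1] -> [-30, -46, -12, -10, -47, 41, 14, -45, -5] -> [-30, -46, -12, -10, -47, 41, 14, -45, -5] -> [-34, -50, -16, -14, -51, 37, 10, -49, -9]
  [-18, -14, 43, -14, -9] -> [-22, -18, 39, -18, -13] -> [-22, -18, 39, -13] -> [-26, -22, 35, -17]
  [-4, 19, 30, -46, -13, 17, -10, -22] -> [-8, 15, 26, -50, -17, 13, -14, -26] -> [-8, 15, 26, -50, -17, 13, -14, -26] -> [-12, 11, 22, -54, -21, 9, -18, -30]
  [7, -11, 32, -38, -37, -25, 27, -29, 31] -> [3, -15, 28, -42, -41, -29, 23, -33, 27] -> [3, -15, 28, -42, -41, -29, 23, -33, 27] -> [-1, -19, 24, -46, -45, -33, 19, -37, 23]
  [37, -21, -38, 14, -2] -> [33, -25, -42, 10, -6] -> [33, -25, -42, 10, -6] -> [29, -29, -46, 6, -10]
  [-10, 3, -41, 19, 18] -> [-14, -1, -45, 15, 14] -> [-14, -1, -45, 15, 14] -> [-18, -5, -49, 11, 10]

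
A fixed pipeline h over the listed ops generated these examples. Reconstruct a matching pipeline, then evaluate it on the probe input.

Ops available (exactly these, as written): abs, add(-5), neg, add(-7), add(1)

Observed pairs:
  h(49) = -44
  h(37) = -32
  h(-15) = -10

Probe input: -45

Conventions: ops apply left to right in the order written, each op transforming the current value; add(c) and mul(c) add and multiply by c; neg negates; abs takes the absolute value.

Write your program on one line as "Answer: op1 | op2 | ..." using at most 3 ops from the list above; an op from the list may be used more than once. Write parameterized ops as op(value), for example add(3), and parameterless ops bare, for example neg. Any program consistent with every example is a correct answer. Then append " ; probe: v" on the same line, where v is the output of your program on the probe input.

abs | add(-5) | neg ; probe: -40

Check, running the answer program on each example:
  49 -> 49 -> 44 -> -44
  37 -> 37 -> 32 -> -32
  -15 -> 15 -> 10 -> -10
  probe: -45 -> 45 -> 40 -> -40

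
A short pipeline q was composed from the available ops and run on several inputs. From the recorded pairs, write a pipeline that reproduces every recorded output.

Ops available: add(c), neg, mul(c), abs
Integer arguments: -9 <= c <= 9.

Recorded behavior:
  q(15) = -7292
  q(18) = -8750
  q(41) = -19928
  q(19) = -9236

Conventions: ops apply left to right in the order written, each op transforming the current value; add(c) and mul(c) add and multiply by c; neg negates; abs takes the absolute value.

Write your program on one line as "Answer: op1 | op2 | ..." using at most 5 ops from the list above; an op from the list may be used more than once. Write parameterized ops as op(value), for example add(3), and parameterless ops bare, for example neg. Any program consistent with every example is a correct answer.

mul(6) | mul(-9) | mul(9) | add(-2)

Check, running the answer program on each example:
  15 -> 90 -> -810 -> -7290 -> -7292
  18 -> 108 -> -972 -> -8748 -> -8750
  41 -> 246 -> -2214 -> -19926 -> -19928
  19 -> 114 -> -1026 -> -9234 -> -9236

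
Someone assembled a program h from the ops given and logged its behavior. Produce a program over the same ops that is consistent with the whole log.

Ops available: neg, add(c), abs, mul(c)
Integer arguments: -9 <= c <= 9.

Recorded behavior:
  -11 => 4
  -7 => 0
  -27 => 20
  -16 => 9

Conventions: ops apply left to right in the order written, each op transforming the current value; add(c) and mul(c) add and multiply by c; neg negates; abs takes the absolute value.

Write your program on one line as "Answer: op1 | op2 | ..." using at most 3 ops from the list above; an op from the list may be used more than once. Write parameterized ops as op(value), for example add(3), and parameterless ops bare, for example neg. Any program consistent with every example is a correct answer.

add(7) | neg

Check, running the answer program on each example:
  -11 -> -4 -> 4
  -7 -> 0 -> 0
  -27 -> -20 -> 20
  -16 -> -9 -> 9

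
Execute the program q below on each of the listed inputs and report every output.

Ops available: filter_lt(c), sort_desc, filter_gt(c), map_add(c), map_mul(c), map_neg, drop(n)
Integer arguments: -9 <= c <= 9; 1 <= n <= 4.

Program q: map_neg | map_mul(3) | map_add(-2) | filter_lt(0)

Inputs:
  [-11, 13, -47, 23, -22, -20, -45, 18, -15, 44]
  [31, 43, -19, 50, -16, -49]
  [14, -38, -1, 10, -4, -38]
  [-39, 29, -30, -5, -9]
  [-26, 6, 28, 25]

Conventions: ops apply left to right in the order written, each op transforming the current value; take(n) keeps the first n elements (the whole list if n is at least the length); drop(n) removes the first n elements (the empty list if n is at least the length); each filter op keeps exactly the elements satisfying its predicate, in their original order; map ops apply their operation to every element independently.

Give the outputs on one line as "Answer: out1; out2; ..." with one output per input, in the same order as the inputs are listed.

Execution, op by op:
  [-11, 13, -47, 23, -22, -20, -45, 18, -15, 44] -> [11, -13, 47, -23, 22, 20, 45, -18, 15, -44] -> [33, -39, 141, -69, 66, 60, 135, -54, 45, -132] -> [31, -41, 139, -71, 64, 58, 133, -56, 43, -134] -> [-41, -71, -56, -134]
  [31, 43, -19, 50, -16, -49] -> [-31, -43, 19, -50, 16, 49] -> [-93, -129, 57, -150, 48, 147] -> [-95, -131, 55, -152, 46, 145] -> [-95, -131, -152]
  [14, -38, -1, 10, -4, -38] -> [-14, 38, 1, -10, 4, 38] -> [-42, 114, 3, -30, 12, 114] -> [-44, 112, 1, -32, 10, 112] -> [-44, -32]
  [-39, 29, -30, -5, -9] -> [39, -29, 30, 5, 9] -> [117, -87, 90, 15, 27] -> [115, -89, 88, 13, 25] -> [-89]
  [-26, 6, 28, 25] -> [26, -6, -28, -25] -> [78, -18, -84, -75] -> [76, -20, -86, -77] -> [-20, -86, -77]

[-41, -71, -56, -134]; [-95, -131, -152]; [-44, -32]; [-89]; [-20, -86, -77]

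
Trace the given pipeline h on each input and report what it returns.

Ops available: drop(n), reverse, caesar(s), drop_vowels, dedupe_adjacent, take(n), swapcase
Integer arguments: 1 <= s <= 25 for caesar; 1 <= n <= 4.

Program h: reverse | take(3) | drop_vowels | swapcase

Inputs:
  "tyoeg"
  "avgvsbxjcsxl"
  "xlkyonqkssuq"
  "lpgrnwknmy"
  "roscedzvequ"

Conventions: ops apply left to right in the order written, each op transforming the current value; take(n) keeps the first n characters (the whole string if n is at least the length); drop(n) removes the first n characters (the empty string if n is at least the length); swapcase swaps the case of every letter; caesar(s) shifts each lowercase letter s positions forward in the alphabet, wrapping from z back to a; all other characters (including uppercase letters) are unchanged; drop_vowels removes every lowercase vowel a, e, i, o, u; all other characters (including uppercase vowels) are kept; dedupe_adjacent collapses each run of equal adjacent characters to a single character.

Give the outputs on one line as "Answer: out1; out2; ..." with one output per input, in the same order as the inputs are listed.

Execution, op by op:
  "tyoeg" -> "geoyt" -> "geo" -> "g" -> "G"
  "avgvsbxjcsxl" -> "lxscjxbsvgva" -> "lxs" -> "lxs" -> "LXS"
  "xlkyonqkssuq" -> "qusskqnoyklx" -> "qus" -> "qs" -> "QS"
  "lpgrnwknmy" -> "ymnkwnrgpl" -> "ymn" -> "ymn" -> "YMN"
  "roscedzvequ" -> "uqevzdecsor" -> "uqe" -> "q" -> "Q"

"G"; "LXS"; "QS"; "YMN"; "Q"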